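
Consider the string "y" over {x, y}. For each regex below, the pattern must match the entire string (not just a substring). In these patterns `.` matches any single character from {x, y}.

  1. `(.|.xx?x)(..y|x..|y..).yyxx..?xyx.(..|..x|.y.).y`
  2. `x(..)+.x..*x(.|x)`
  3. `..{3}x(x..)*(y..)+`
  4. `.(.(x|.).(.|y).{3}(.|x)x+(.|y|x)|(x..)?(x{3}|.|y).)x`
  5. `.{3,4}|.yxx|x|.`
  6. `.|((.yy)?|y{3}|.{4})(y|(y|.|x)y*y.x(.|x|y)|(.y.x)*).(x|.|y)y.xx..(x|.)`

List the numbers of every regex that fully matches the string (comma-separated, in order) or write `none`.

1 → no match
2 → no match — must start with "x"
3 → no match
4 → no match — must end with "x"
5 → match
6 → match

5, 6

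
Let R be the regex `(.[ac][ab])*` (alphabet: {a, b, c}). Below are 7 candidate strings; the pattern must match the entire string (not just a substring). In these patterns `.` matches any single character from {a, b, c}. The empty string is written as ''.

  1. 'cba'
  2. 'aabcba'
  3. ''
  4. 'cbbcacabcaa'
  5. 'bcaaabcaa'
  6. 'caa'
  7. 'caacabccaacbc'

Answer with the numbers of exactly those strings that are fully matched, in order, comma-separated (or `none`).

3, 5, 6

1 → no match
2 → no match
3 → match
4 → no match
5 → match
6 → match
7 → no match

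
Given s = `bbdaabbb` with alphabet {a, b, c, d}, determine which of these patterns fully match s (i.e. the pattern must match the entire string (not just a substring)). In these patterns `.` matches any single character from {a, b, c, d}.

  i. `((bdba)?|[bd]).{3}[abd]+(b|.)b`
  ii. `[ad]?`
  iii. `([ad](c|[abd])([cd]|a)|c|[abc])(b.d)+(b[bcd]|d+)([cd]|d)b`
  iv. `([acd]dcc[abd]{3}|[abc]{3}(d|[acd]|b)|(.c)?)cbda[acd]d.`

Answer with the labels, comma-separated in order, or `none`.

i → match
ii → no match
iii → no match
iv → no match

i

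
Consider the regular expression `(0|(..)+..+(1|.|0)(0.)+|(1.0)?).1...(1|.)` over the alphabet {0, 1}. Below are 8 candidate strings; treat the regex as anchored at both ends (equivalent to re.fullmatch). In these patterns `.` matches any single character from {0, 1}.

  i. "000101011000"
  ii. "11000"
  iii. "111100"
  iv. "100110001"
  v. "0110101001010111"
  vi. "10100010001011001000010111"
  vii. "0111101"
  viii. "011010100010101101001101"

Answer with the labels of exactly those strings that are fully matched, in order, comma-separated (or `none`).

iii, iv, v, vi, vii

i. "000101011000" → no match
ii. "11000" → no match
iii. "111100" → match
iv. "100110001" → match
v → match
vi → match
vii. "0111101" → match
viii → no match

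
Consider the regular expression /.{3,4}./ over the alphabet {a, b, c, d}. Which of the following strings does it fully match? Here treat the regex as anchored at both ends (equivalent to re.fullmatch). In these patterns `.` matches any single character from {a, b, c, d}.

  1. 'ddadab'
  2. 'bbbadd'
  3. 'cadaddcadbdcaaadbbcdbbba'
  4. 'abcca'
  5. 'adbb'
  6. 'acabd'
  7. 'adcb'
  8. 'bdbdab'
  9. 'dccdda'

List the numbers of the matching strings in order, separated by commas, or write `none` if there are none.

1 → no match
2 → no match
3 → no match
4 → match
5 → match
6 → match
7 → match
8 → no match
9 → no match

4, 5, 6, 7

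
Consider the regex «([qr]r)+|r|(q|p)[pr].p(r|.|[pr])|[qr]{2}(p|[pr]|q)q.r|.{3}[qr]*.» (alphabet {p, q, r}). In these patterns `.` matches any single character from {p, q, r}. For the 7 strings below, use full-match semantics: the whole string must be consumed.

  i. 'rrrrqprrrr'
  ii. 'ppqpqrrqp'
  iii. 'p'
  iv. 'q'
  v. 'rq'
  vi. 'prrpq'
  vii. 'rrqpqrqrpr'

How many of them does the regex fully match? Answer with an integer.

i. 'rrrrqprrrr' → no match
ii. 'ppqpqrrqp' → no match
iii. 'p' → no match
iv. 'q' → no match
v. 'rq' → no match
vi. 'prrpq' → match
vii. 'rrqpqrqrpr' → no match
Total matched: 1

1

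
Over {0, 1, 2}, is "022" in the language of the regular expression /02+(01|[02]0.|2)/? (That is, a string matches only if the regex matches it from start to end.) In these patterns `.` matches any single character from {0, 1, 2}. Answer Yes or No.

Yes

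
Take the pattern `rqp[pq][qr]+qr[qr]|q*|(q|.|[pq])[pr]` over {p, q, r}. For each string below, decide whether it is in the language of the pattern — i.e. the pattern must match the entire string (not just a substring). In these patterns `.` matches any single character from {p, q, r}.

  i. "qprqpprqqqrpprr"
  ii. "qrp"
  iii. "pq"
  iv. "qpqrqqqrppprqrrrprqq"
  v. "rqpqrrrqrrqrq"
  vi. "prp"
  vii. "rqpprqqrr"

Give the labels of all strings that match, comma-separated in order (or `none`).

v, vii

i → no match
ii. "qrp" → no match
iii. "pq" → no match
iv → no match
v → match
vi. "prp" → no match
vii. "rqpprqqrr" → match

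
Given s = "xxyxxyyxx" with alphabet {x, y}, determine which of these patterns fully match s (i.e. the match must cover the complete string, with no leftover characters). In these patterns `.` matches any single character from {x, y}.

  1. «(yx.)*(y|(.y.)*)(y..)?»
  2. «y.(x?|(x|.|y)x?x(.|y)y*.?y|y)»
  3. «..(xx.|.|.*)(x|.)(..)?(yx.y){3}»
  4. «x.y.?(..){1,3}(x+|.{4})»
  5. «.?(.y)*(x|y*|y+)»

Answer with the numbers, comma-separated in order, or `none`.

1 → no match
2 → no match — must start with "y"
3 → no match — must end with "y"
4 → match
5 → no match

4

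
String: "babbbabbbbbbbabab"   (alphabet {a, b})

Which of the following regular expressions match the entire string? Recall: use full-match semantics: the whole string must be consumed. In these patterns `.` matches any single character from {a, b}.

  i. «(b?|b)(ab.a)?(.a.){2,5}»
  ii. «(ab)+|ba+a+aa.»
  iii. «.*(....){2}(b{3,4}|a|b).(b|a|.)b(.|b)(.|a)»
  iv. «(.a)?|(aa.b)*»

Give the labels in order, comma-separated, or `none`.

iii

i → no match
ii → no match
iii → match
iv → no match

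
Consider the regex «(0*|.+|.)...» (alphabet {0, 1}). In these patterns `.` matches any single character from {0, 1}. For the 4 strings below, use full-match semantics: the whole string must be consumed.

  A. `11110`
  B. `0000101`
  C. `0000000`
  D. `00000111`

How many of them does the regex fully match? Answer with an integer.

A → match
B → match
C → match
D → match
Total matched: 4

4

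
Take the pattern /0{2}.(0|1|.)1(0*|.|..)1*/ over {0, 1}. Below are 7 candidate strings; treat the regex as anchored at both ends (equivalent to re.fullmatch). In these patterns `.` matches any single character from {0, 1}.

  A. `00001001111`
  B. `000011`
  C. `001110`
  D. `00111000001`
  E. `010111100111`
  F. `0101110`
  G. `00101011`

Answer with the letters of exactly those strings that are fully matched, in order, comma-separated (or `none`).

A, B, C, D, G

A. `00001001111` → match
B. `000011` → match
C. `001110` → match
D. `00111000001` → match
E. `010111100111` → no match
F. `0101110` → no match
G. `00101011` → match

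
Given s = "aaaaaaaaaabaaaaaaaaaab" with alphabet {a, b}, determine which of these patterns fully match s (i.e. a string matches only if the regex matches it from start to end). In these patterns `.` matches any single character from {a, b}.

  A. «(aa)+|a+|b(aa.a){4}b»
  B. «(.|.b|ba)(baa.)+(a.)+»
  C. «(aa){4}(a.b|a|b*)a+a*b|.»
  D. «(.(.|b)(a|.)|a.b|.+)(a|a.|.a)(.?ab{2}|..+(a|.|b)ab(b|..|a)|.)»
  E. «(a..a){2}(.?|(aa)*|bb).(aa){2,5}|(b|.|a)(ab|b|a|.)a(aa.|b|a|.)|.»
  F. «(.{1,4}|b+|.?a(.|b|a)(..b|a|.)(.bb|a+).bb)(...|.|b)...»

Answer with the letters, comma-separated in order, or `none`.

C, D

A → no match
B → no match
C → match
D → match
E → no match
F → no match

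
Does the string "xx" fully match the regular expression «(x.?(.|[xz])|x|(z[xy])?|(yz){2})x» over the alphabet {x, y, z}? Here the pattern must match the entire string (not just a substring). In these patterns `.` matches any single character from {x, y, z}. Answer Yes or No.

Yes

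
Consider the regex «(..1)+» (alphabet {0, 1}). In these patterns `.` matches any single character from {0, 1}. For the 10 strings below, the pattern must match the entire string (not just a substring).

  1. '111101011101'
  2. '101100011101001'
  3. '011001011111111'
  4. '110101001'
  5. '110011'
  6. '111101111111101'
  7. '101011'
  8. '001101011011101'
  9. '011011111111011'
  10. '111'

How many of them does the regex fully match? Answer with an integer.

7

1 → match
2 → no match
3 → match
4 → no match
5 → no match
6 → match
7 → match
8 → match
9 → match
10 → match
Total matched: 7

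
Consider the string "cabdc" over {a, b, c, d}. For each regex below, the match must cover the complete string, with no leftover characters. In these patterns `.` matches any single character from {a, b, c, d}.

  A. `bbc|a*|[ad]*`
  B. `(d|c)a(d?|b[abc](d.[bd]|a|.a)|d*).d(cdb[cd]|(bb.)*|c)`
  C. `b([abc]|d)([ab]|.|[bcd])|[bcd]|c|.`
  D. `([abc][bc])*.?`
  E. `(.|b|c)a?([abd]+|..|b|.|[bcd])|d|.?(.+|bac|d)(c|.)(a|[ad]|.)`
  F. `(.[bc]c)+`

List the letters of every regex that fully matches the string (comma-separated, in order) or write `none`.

B, E

A → no match
B → match
C → no match
D → no match
E → match
F → no match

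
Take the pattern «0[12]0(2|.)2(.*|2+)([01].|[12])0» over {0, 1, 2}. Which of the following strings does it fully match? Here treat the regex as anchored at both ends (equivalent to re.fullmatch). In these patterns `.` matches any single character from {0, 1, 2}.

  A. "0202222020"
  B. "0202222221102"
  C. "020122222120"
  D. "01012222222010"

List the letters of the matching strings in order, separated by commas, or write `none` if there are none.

A → match
B → no match — must end with "0"
C → match
D → match

A, C, D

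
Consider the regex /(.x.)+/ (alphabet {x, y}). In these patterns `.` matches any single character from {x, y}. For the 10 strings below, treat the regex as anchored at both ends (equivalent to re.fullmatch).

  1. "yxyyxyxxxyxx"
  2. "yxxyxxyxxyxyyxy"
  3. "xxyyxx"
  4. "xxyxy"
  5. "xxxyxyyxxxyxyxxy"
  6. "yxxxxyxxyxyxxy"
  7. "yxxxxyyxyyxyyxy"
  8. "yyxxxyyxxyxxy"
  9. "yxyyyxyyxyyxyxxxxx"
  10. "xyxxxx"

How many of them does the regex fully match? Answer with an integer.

4

1 → match
2 → match
3 → match
4 → no match
5 → no match
6 → no match
7 → match
8 → no match
9 → no match
10 → no match
Total matched: 4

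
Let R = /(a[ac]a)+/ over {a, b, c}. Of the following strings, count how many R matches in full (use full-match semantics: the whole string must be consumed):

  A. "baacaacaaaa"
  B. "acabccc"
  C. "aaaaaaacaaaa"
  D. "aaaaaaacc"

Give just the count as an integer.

A → no match — must start with "a"
B → no match — must end with "a"
C → match
D → no match — must end with "a"
Total matched: 1

1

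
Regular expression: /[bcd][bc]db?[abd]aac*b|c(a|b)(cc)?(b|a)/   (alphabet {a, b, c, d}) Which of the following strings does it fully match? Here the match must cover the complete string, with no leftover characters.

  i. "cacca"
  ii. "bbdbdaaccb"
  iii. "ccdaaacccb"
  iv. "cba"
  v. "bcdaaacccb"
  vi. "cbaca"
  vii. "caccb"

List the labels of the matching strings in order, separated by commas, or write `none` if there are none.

i, ii, iii, iv, v, vii

i → match
ii → match
iii → match
iv → match
v → match
vi → no match
vii → match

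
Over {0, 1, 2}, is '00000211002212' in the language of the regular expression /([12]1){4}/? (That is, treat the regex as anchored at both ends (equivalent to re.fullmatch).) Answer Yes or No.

No

Every match must end with '1', but '00000211002212' does not.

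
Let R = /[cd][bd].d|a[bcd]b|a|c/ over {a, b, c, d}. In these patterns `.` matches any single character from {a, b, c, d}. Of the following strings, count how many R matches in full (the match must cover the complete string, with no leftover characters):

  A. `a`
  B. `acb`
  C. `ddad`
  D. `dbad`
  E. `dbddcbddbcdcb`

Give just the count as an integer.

4

A → match
B → match
C → match
D → match
E → no match
Total matched: 4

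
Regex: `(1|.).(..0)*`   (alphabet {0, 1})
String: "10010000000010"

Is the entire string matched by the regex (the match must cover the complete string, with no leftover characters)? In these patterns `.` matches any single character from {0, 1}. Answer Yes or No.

Yes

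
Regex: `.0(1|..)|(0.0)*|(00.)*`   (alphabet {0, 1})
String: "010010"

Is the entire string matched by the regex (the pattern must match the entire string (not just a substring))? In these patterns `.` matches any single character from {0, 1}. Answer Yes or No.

Yes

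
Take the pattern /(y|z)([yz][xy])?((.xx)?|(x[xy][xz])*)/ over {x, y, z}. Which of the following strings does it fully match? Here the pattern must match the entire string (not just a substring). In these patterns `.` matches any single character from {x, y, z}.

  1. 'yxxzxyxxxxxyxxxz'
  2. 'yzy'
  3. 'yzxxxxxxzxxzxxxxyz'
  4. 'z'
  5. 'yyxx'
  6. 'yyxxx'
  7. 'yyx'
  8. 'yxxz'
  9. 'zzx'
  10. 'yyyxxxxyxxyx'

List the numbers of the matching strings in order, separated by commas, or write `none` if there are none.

1, 2, 3, 4, 5, 7, 8, 9, 10

1 → match
2 → match
3 → match
4 → match
5 → match
6 → no match
7 → match
8 → match
9 → match
10 → match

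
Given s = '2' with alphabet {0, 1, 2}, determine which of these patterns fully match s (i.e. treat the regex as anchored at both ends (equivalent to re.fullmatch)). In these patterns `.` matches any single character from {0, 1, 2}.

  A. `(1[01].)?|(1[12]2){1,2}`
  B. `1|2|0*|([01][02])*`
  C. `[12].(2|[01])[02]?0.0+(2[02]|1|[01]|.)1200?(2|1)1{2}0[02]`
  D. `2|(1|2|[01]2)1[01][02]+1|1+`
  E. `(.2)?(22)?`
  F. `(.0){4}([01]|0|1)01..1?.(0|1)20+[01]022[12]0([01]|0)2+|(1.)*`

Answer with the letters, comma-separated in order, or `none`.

B, D

A → no match
B → match
C → no match
D → match
E → no match
F → no match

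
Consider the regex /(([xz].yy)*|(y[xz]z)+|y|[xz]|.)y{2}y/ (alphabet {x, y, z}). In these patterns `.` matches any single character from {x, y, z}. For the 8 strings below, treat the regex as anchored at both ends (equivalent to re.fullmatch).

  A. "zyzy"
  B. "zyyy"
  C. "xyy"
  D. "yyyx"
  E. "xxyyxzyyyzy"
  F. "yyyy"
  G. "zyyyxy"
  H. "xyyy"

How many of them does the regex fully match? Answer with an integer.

3

A → no match — must end with "yy"
B → match
C → no match
D → no match — must end with "yy"
E → no match — must end with "yy"
F → match
G → no match — must end with "yy"
H → match
Total matched: 3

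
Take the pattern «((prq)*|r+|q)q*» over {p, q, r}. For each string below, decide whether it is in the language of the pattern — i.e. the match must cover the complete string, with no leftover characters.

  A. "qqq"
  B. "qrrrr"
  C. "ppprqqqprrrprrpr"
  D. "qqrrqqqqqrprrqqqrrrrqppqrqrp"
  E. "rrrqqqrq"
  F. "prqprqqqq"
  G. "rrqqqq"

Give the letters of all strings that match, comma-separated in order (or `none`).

A, F, G

A. "qqq" → match
B. "qrrrr" → no match
C → no match
D → no match
E. "rrrqqqrq" → no match
F. "prqprqqqq" → match
G. "rrqqqq" → match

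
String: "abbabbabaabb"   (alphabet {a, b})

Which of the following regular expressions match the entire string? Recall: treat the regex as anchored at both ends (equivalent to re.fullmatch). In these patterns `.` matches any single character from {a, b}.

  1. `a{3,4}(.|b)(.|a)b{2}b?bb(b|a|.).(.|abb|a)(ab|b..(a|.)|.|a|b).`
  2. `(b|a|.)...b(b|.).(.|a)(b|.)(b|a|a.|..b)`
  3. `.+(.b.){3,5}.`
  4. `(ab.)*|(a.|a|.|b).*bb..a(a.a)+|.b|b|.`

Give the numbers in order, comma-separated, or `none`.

2, 4

1 → no match
2 → match
3 → no match
4 → match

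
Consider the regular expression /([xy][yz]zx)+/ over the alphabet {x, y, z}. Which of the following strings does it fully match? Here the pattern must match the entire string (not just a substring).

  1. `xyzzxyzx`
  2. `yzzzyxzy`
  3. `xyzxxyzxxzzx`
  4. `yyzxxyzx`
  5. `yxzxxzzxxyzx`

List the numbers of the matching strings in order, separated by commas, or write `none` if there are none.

1 → no match
2 → no match — must end with `zx`
3 → match
4 → match
5 → no match

3, 4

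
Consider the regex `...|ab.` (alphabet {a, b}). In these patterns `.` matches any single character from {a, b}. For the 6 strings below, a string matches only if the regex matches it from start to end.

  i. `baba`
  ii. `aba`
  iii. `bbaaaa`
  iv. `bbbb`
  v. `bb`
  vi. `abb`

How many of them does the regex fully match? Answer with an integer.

i → no match
ii → match
iii → no match
iv → no match
v → no match
vi → match
Total matched: 2

2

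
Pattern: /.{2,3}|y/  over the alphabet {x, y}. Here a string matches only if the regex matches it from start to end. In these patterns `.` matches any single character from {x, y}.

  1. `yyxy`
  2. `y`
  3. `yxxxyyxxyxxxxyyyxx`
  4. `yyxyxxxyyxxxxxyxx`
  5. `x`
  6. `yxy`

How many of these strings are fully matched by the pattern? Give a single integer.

2

1. `yyxy` → no match
2. `y` → match
3 → no match
4 → no match
5. `x` → no match
6. `yxy` → match
Total matched: 2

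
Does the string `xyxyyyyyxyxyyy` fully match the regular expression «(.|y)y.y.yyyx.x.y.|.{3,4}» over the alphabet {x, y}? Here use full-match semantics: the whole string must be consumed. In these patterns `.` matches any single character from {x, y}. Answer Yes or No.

Yes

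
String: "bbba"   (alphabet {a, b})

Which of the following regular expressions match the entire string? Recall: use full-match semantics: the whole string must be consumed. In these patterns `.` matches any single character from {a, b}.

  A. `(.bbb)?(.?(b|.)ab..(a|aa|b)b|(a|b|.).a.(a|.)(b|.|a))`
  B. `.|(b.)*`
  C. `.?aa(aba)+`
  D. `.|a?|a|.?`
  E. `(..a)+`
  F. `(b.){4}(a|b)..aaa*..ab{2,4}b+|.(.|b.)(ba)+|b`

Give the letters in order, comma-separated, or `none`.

A → no match
B → match
C → no match — must end with "aba"
D → no match
E → no match
F → match

B, F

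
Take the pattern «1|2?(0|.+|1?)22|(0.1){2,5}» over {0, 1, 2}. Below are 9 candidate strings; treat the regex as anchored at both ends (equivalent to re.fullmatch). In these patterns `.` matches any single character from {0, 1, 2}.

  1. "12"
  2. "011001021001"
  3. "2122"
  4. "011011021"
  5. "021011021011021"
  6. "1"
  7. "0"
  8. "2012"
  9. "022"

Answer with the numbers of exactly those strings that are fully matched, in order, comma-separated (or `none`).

2, 3, 4, 5, 6, 9

1 → no match
2 → match
3 → match
4 → match
5 → match
6 → match
7 → no match
8 → no match
9 → match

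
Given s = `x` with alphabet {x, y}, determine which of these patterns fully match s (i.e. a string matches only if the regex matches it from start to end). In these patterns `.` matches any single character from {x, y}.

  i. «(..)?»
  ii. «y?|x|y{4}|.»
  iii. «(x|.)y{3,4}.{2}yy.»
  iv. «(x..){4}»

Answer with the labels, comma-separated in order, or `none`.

ii

i → no match
ii → match
iii → no match
iv → no match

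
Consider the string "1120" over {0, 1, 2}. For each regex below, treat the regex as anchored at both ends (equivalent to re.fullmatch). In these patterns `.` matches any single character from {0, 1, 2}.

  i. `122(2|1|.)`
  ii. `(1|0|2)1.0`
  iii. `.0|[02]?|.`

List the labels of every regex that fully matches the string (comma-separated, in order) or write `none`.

i → no match — must start with "122"
ii → match
iii → no match

ii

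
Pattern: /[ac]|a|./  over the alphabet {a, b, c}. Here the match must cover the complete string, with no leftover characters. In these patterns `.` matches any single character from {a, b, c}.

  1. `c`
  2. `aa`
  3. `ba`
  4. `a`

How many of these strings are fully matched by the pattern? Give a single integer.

1 → match
2 → no match
3 → no match
4 → match
Total matched: 2

2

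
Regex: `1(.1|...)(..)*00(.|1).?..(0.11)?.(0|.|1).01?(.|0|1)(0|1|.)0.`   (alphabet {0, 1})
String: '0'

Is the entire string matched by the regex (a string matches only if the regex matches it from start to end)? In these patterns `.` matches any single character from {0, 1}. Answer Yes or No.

No

Every match must start with '1', but '0' does not.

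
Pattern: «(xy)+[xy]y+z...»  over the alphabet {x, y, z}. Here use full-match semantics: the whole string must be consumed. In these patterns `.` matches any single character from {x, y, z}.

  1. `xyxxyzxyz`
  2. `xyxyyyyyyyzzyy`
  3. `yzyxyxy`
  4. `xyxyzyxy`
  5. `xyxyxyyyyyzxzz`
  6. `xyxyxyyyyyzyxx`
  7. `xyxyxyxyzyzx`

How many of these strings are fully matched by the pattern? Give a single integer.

1. `xyxxyzxyz` → no match
2 → match
3. `yzyxyxy` → no match — must start with `xy`
4. `xyxyzyxy` → match
5 → match
6 → match
7. `xyxyxyxyzyzx` → match
Total matched: 5

5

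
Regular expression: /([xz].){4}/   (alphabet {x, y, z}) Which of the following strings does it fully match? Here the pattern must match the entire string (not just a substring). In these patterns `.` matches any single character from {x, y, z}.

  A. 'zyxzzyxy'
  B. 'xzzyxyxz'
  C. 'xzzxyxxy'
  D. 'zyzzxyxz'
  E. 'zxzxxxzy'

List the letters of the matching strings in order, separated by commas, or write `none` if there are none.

A → match
B → match
C → no match
D → match
E → match

A, B, D, E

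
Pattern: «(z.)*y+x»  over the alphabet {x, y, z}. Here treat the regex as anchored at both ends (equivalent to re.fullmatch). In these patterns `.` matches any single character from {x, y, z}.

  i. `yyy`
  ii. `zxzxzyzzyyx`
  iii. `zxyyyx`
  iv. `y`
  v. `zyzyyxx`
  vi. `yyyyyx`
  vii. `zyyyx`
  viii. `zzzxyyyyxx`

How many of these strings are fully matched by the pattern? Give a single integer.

i → no match — must end with `yx`
ii → match
iii → match
iv → no match — must end with `yx`
v → no match — must end with `yx`
vi → match
vii → match
viii → no match — must end with `yx`
Total matched: 4

4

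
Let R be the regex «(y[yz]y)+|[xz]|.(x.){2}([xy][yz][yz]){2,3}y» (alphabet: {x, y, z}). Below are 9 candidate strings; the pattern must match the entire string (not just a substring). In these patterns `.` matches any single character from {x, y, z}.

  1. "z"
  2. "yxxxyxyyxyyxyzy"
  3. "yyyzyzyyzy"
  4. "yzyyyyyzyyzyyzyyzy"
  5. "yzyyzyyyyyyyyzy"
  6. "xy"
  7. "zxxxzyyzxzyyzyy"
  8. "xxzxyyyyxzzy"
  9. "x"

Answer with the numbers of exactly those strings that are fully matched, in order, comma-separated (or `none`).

1, 2, 4, 5, 7, 8, 9

1. "z" → match
2 → match
3. "yyyzyzyyzy" → no match
4 → match
5 → match
6. "xy" → no match
7 → match
8. "xxzxyyyyxzzy" → match
9. "x" → match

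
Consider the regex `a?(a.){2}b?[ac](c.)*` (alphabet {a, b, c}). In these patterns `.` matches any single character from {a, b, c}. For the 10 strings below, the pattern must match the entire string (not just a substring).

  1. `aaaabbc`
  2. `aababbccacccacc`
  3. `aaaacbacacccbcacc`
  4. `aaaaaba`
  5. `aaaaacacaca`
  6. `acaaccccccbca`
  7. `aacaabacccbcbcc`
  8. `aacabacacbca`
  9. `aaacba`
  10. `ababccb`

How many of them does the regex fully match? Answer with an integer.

1. `aaaabbc` → match
2 → match
3 → match
4. `aaaaaba` → match
5. `aaaaacacaca` → match
6 → match
7 → match
8. `aacabacacbca` → match
9. `aaacba` → match
10. `ababccb` → match
Total matched: 10

10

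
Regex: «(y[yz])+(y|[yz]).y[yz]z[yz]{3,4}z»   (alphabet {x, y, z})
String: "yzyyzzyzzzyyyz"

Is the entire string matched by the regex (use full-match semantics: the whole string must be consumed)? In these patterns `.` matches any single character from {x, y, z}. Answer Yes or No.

Yes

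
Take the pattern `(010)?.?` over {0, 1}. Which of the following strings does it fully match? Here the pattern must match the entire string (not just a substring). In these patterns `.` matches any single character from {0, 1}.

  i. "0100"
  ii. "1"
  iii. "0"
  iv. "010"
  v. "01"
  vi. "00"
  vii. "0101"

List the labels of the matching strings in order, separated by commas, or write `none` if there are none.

i, ii, iii, iv, vii

i. "0100" → match
ii. "1" → match
iii. "0" → match
iv. "010" → match
v. "01" → no match
vi. "00" → no match
vii. "0101" → match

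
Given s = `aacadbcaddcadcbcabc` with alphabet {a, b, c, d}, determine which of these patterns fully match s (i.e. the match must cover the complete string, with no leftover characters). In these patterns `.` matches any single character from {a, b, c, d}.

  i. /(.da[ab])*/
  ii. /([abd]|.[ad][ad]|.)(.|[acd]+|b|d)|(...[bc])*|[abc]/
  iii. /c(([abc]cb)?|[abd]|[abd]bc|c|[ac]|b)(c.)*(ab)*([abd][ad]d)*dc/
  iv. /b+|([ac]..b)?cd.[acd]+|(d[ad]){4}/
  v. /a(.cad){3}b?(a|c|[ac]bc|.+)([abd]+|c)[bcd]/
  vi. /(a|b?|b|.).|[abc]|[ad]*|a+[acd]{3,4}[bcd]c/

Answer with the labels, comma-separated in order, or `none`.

i → no match
ii → no match
iii → no match — must start with `c`
iv → no match
v → match
vi → no match

v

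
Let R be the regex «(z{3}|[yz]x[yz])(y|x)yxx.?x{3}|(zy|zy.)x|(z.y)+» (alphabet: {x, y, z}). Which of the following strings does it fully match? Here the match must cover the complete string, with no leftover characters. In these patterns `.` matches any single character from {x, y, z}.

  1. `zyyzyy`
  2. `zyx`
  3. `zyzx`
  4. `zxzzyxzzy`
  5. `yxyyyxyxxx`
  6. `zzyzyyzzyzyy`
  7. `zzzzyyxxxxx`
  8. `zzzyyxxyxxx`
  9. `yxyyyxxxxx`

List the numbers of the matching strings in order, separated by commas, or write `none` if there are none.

1 → match
2 → match
3 → match
4 → no match
5 → no match
6 → match
7 → no match
8 → match
9 → match

1, 2, 3, 6, 8, 9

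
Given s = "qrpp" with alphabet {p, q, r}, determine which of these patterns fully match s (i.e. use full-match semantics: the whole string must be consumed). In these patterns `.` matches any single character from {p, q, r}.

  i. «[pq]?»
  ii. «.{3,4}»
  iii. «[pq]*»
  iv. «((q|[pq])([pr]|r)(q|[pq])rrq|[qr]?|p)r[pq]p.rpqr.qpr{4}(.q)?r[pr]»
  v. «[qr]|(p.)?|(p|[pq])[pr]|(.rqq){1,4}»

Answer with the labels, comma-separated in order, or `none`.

ii

i → no match
ii → match
iii → no match
iv → no match
v → no match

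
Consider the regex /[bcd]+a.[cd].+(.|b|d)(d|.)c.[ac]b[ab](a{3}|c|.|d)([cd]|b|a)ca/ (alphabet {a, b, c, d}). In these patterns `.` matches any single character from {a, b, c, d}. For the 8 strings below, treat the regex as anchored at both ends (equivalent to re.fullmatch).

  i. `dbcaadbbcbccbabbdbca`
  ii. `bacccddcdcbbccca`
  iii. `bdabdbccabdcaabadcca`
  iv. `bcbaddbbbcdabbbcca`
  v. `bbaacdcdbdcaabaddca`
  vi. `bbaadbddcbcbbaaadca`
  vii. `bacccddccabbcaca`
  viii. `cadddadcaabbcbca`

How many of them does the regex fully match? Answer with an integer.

i → match
ii → match
iii → match
iv → match
v → match
vi → match
vii → match
viii → match
Total matched: 8

8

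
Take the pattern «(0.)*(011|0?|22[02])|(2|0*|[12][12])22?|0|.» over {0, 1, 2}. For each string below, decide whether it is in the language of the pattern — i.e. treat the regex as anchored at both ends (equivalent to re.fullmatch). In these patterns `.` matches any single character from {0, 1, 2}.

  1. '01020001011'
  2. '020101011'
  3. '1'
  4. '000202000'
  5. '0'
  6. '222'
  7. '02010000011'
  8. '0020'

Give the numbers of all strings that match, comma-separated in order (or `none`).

1, 2, 3, 4, 5, 6, 7

1 → match
2 → match
3 → match
4 → match
5 → match
6 → match
7 → match
8 → no match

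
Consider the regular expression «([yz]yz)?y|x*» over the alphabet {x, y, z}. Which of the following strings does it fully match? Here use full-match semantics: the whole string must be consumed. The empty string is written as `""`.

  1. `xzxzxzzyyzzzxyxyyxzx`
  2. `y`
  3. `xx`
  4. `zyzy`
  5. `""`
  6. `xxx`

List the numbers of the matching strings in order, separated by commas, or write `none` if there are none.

2, 3, 4, 5, 6

1 → no match
2 → match
3 → match
4 → match
5 → match
6 → match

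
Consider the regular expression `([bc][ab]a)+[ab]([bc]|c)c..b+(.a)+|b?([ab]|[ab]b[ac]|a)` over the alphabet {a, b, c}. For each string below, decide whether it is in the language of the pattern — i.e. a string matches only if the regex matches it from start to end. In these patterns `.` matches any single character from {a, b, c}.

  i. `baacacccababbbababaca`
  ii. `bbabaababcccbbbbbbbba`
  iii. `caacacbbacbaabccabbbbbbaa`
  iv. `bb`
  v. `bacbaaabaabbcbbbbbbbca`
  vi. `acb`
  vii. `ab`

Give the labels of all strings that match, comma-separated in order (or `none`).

iv

i → no match
ii → no match
iii → no match
iv → match
v → no match
vi → no match
vii → no match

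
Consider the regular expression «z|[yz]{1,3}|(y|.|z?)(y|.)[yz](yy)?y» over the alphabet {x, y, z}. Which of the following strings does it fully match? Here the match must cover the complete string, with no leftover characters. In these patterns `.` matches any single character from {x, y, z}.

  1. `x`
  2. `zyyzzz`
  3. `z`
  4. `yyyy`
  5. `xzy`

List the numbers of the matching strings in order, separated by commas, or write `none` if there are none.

1. `x` → no match
2. `zyyzzz` → no match
3. `z` → match
4. `yyyy` → match
5. `xzy` → match

3, 4, 5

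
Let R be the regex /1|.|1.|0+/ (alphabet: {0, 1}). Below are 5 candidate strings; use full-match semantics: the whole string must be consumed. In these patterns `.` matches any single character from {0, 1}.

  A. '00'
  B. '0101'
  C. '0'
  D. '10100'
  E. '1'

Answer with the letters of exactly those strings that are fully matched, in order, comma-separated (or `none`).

A → match
B → no match
C → match
D → no match
E → match

A, C, E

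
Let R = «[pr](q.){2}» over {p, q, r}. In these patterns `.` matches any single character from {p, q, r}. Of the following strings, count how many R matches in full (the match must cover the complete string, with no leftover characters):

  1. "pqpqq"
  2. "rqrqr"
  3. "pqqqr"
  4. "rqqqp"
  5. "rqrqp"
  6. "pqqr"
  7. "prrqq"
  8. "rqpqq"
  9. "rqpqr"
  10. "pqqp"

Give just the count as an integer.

7

1 → match
2 → match
3 → match
4 → match
5 → match
6 → no match
7 → no match
8 → match
9 → match
10 → no match
Total matched: 7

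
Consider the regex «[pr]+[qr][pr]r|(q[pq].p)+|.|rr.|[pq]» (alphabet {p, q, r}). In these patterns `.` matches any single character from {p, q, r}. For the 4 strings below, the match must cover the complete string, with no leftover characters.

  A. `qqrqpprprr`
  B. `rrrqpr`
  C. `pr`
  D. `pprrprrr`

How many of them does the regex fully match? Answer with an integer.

A. `qqrqpprprr` → no match
B. `rrrqpr` → match
C. `pr` → no match
D. `pprrprrr` → match
Total matched: 2

2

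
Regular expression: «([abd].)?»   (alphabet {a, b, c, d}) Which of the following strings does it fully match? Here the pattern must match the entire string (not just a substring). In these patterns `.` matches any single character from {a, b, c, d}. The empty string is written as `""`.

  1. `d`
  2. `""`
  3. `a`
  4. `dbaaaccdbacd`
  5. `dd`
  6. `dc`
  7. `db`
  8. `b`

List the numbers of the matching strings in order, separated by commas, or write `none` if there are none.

2, 5, 6, 7

1 → no match
2 → match
3 → no match
4 → no match
5 → match
6 → match
7 → match
8 → no match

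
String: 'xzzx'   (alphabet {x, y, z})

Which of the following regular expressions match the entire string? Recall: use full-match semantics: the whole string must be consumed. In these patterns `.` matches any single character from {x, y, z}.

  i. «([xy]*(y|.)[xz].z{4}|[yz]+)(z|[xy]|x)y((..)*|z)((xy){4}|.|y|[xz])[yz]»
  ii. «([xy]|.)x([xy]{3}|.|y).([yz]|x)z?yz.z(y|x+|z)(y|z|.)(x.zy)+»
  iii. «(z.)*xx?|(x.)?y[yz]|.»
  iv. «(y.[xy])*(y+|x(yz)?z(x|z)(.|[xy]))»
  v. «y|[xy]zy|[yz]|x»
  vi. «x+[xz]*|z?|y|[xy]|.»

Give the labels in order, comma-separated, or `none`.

i → no match
ii → no match — must end with 'zy'
iii → no match
iv → match
v → no match
vi → match

iv, vi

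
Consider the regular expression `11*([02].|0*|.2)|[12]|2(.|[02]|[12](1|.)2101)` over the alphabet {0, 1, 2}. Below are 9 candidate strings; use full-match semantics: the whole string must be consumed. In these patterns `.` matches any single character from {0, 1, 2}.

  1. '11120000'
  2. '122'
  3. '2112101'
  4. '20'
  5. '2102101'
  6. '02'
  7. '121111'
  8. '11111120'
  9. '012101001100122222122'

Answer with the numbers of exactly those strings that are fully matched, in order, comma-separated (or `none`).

1 → no match
2 → match
3 → match
4 → match
5 → match
6 → no match
7 → no match
8 → match
9 → no match

2, 3, 4, 5, 8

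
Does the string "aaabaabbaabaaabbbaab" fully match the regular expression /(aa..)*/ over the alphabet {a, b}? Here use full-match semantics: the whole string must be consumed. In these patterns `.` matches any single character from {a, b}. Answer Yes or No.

No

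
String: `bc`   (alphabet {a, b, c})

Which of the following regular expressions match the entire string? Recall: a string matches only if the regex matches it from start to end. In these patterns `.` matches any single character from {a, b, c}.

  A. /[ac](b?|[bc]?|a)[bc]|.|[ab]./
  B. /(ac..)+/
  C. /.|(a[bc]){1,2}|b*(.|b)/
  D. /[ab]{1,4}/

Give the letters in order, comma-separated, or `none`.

A, C

A → match
B → no match — must start with `ac`
C → match
D → no match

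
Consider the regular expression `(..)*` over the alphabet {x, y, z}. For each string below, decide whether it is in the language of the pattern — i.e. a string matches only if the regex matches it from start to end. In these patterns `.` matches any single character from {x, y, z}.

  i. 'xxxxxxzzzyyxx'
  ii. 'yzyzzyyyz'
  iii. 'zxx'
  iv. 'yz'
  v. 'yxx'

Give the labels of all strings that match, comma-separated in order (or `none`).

i → no match
ii → no match
iii → no match
iv → match
v → no match

iv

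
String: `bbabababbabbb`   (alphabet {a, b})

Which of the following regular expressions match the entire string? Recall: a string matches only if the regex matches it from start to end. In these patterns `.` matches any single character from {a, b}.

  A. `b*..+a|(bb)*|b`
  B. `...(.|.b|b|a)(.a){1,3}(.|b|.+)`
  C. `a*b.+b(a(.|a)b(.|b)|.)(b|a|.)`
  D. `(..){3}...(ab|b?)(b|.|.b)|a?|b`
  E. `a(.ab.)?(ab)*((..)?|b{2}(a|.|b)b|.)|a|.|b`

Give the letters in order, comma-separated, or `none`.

C, D

A → no match
B → no match
C → match
D → match
E → no match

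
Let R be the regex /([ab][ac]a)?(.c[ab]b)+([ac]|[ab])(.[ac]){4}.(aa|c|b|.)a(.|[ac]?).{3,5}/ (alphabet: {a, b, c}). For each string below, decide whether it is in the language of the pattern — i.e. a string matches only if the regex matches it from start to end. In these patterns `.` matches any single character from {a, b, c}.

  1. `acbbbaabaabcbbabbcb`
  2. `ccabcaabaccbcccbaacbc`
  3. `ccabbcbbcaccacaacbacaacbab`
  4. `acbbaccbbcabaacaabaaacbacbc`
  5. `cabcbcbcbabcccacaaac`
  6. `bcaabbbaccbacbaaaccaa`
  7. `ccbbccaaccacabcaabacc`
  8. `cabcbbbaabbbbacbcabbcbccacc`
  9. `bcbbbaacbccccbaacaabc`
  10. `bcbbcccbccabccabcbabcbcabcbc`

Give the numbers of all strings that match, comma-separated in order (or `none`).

7

1 → no match
2 → no match
3 → no match
4 → no match
5 → no match
6 → no match
7 → match
8 → no match
9 → no match
10 → no match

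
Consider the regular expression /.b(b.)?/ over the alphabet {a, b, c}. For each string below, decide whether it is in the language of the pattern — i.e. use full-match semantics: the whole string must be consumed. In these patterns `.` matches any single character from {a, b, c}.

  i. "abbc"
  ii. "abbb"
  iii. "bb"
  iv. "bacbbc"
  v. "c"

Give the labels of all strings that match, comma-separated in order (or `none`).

i, ii, iii

i → match
ii → match
iii → match
iv → no match
v → no match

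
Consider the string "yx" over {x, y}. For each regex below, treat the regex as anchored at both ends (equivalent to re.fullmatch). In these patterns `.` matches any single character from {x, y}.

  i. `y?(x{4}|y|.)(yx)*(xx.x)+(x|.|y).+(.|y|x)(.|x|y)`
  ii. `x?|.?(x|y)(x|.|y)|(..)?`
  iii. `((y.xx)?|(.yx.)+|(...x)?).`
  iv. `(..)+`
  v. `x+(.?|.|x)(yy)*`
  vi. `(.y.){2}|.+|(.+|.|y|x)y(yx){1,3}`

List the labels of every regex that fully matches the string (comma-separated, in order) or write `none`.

i → no match
ii → match
iii → no match
iv → match
v → no match — must start with "x"
vi → match

ii, iv, vi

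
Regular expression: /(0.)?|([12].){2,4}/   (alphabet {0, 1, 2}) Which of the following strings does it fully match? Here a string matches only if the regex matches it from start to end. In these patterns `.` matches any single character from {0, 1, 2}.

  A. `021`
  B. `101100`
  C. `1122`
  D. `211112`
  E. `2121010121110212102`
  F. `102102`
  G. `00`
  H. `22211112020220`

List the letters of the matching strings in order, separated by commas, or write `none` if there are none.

A → no match
B → no match
C → match
D → match
E → no match
F → no match
G → match
H → no match

C, D, G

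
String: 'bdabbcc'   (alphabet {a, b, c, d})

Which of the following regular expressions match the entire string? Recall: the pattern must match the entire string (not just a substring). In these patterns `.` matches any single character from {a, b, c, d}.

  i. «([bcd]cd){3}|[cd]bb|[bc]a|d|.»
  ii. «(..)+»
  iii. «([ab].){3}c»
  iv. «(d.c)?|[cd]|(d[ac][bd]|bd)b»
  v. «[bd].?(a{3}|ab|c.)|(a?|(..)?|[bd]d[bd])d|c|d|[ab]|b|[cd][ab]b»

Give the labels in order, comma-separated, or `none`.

i → no match
ii → no match
iii → match
iv → no match
v → no match

iii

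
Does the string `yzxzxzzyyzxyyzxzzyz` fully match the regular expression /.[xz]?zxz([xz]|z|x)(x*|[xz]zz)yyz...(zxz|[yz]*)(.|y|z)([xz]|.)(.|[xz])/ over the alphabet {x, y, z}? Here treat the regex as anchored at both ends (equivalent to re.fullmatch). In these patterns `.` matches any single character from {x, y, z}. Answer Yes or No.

No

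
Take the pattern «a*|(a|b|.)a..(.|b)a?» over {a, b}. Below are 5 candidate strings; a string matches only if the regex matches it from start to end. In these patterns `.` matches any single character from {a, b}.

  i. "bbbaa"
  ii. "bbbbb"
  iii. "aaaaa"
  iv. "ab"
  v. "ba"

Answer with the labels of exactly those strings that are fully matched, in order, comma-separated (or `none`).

i → no match
ii → no match
iii → match
iv → no match
v → no match

iii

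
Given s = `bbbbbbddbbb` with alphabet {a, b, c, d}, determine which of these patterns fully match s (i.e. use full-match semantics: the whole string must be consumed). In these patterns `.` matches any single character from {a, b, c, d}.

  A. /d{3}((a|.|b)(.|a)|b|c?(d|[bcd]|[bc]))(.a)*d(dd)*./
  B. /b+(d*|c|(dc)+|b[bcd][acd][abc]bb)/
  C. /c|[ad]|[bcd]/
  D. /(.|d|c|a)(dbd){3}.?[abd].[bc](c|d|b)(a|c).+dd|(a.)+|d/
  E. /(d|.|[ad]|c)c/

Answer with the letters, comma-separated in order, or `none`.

B

A → no match — must start with `d`
B → match
C → no match
D → no match
E → no match — must end with `c`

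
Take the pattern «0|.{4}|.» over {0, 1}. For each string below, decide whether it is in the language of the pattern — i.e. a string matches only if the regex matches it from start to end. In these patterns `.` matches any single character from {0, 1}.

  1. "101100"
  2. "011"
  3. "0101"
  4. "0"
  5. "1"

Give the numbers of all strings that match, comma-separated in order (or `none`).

1 → no match
2 → no match
3 → match
4 → match
5 → match

3, 4, 5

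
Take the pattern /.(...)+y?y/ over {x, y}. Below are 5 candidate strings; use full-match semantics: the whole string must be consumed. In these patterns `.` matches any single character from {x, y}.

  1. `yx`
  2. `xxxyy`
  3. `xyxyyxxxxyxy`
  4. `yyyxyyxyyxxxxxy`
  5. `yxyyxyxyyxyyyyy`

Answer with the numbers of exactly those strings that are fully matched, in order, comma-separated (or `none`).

1 → no match — must end with `y`
2 → match
3 → no match
4 → no match
5 → match

2, 5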